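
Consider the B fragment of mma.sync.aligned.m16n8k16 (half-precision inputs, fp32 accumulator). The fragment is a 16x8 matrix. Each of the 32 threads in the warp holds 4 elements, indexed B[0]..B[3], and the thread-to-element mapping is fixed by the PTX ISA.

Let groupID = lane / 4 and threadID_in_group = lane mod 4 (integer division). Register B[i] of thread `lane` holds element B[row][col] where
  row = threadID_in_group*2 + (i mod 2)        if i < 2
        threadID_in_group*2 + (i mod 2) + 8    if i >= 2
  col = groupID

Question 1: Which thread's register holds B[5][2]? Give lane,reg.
10,1

c: 2->gid=2  r: 5->r8=0,tid=2,i&1=1
L=2*4+2=10  i=0*2+1=1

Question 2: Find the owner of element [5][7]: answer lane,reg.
30,1

c=7->g=7  r=5->rb=0,t=2,b0=1
L=7*4+2=30  i=0*2+1=1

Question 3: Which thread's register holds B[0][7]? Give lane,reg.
c=7→G=7  r=0→rhi=0,T=0,p=0
L=7*4+0=28  i=0*2+0=0

28,0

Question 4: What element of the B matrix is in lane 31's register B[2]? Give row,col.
L=31->gid=31>>2=7, tid=31&3=3
[2]->row 3·2+0+8=14  col gid=7

14,7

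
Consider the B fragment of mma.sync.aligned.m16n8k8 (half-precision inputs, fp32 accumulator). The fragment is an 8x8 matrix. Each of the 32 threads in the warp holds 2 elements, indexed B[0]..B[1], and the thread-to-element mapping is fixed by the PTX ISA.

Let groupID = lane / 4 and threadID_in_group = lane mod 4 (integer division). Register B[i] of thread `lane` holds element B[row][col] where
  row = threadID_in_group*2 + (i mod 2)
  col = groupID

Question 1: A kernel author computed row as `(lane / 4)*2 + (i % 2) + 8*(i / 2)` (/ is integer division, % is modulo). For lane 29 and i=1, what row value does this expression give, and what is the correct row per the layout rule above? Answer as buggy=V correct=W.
buggy=15 correct=3

`(lane / 4)*2 + (i % 2) + 8*(i / 2)`[29,1]->15
L=29->g=29>>2=7, t=29&3=1
[1]->row 1·2+1=3  col g=7
row: 15 vs 3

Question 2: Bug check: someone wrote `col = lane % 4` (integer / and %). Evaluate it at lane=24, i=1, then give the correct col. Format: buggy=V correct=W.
`lane % 4`[24,1]⇒0
24: gr=6,th=0
[1] (0*2+1,6) = (1,6)
col: 0 vs 6

buggy=0 correct=6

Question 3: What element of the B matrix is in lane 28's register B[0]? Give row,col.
lane 28⇒28/4=7, 28 mod 4=0
i=0  r:2·0+0⇒0  c:7

0,7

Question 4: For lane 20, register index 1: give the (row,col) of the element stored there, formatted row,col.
lane 20⇒20/4=5, 20 mod 4=0
i=1  r:2·0+1⇒1  c:5

1,5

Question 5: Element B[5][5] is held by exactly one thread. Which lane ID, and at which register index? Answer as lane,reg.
c: 5->gid=5  r: 5->tid=2,i&1=1
L=5*4+2=22  i=1=1

22,1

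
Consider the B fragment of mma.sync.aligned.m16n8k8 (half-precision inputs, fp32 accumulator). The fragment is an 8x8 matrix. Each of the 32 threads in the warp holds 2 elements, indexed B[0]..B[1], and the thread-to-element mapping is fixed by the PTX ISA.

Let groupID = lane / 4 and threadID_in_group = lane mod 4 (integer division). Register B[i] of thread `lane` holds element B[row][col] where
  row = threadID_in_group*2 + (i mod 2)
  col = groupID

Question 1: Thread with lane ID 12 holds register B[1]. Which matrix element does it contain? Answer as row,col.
1,3

lane 12=>12/4=3, 12 mod 4=0
i=1  r:2·0+1=>1  c:3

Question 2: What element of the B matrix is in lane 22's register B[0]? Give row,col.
4,5

lane 22→22/4=5, 22 mod 4=2
i=0  r:2·2+0→4  c:5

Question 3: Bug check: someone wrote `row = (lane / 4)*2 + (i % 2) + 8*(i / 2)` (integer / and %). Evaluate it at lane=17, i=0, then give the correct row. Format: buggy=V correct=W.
`(lane / 4)*2 + (i % 2) + 8*(i / 2)`[17,0]⇒8
17: gr=4,th=1
[0] (1*2+0,4) = (2,4)
row: 8 vs 2

buggy=8 correct=2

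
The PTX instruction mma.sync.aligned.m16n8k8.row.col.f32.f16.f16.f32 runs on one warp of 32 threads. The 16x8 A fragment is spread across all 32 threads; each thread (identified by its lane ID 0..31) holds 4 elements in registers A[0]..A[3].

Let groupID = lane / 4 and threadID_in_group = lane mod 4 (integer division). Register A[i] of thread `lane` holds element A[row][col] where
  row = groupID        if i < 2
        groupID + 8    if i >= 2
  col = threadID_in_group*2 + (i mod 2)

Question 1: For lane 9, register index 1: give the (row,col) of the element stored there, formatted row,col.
L=9->g=9>>2=2, t=9&3=1
[1]->row 2+0=2  col 1·2+1=3

2,3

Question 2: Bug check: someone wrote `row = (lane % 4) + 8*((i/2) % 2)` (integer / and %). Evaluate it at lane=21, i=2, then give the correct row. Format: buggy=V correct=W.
`(lane % 4) + 8*((i/2) % 2)`[21,2]⇒9
lane 21: gr=5 (21/4), th=1 (21%4)
i=2: r=5+8=13, c=1*2+0=2
row: 9 vs 13

buggy=9 correct=13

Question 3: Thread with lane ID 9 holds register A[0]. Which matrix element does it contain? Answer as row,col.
2,2

9: gid=2,tid=1
[0] (2+0,1*2+0) = (2,2)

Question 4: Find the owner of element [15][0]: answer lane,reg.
r: 15->gid=7,r8=1  c: 0->tid=0,i&1=0
L=7*4+0=28  i=1*2+0=2

28,2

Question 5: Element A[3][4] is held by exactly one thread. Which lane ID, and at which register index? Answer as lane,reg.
r=3⇒gr=3,Rb=0  c=4⇒th=2,odd=0
L=3*4+2=14  i=0*2+0=0

14,0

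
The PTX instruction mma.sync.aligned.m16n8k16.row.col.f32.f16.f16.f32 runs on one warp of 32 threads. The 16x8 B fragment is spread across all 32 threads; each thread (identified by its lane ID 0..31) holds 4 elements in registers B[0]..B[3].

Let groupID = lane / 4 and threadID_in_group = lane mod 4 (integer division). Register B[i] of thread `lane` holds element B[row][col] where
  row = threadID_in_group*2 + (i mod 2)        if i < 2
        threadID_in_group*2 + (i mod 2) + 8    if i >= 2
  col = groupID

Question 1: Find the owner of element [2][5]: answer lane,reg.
c=5⇒gr=5  r=2⇒Rb=0,th=1,odd=0
L=5*4+1=21  i=0*2+0=0

21,0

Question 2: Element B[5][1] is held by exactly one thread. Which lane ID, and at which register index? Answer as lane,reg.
6,1

c=1→G=1  r=5→rhi=0,T=2,p=1
L=1*4+2=6  i=0*2+1=1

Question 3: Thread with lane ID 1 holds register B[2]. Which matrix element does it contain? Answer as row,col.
10,0

1: gid=0,tid=1
[2] (1*2+0+8,0) = (10,0)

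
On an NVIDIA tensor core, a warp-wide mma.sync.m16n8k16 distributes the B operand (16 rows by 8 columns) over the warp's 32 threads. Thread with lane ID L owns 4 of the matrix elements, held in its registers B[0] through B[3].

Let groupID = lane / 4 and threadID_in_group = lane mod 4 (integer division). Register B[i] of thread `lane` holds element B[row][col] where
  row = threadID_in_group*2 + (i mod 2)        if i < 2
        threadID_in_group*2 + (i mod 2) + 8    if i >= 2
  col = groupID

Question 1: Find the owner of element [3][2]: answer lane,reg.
9,1

c: 2->gid=2  r: 3->r8=0,tid=1,i&1=1
L=2*4+1=9  i=0*2+1=1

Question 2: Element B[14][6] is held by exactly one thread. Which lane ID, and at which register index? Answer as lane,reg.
27,2

c:6=>grp=6  r:14=>rB=1,tig=3,lo=0
L=6*4+3=27  i=1*2+0=2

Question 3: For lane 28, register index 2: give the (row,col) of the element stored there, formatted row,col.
28: gr=7,th=0
[2] (0*2+0+8,7) = (8,7)

8,7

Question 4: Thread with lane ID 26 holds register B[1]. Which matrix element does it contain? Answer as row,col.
L=26→G=26>>2=6, T=26&3=2
[1]→row 2·2+1+0=5  col G=6

5,6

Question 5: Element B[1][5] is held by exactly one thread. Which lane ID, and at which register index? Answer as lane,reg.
20,1

c:5=>grp=5  r:1=>rB=0,tig=0,lo=1
L=5*4+0=20  i=0*2+1=1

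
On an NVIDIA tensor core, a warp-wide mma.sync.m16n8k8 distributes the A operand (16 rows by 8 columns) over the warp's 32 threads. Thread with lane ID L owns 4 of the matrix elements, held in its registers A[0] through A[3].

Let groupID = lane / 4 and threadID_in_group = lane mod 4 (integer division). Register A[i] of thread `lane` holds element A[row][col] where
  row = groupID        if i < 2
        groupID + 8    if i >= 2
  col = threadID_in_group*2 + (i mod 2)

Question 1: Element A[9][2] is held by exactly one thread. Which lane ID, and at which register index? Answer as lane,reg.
r=9⇒gr=1,Rb=1  c=2⇒th=1,odd=0
L=1*4+1=5  i=1*2+0=2

5,2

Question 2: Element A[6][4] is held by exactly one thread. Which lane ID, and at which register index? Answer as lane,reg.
26,0

r: 6->gid=6,r8=0  c: 4->tid=2,i&1=0
L=6*4+2=26  i=0*2+0=0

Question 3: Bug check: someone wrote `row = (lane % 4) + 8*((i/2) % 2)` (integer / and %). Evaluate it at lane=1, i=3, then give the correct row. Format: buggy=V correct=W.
buggy=9 correct=8

`(lane % 4) + 8*((i/2) % 2)`[1,3]→9
1: G=0,T=1
[3] (0+8,1*2+1) = (8,3)
row: 9 vs 8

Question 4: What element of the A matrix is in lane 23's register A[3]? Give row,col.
23: G=5,T=3
[3] (5+8,3*2+1) = (13,7)

13,7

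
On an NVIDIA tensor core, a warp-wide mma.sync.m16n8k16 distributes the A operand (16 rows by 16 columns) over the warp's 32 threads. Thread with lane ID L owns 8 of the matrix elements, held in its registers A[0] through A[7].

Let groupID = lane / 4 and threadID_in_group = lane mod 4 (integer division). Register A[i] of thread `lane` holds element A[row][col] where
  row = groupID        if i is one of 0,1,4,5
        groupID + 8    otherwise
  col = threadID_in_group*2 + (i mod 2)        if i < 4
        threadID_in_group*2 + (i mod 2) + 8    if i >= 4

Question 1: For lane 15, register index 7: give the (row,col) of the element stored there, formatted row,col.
11,15

15: gr=3,th=3
[7] (3+8,3*2+1+8) = (11,15)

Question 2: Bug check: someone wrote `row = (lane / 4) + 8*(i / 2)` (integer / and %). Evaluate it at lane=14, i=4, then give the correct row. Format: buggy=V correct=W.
buggy=19 correct=3

`(lane / 4) + 8*(i / 2)`[14,4]⇒19
lane 14⇒14/4=3, 14 mod 4=2
i=4  r:3+0⇒3  c:2·2+0+8⇒12
row: 19 vs 3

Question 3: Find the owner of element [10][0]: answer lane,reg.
r:10=>grp=2,rB=1  c:0=>cB=0,tig=0,lo=0
L=2*4+0=8  i=0*4+1*2+0=2

8,2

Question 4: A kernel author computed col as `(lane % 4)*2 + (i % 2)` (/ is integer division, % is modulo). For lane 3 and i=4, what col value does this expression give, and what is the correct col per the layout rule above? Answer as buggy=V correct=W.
`(lane % 4)*2 + (i % 2)`[3,4]⇒6
L=3⇒gr=3>>2=0, th=3&3=3
[4]⇒row 0+0=0  col 3·2+0+8=14
col: 6 vs 14

buggy=6 correct=14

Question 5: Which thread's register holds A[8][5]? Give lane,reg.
r=8->g=0,rb=1  c=5->cb=0,t=2,b0=1
L=0*4+2=2  i=0*4+1*2+1=3

2,3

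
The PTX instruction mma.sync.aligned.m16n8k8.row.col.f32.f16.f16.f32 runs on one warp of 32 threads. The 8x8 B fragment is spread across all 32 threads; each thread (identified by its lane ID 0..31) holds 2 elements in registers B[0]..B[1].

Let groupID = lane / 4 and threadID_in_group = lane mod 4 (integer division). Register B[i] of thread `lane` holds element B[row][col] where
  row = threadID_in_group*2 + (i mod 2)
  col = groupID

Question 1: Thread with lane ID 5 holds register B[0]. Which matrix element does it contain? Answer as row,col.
2,1

5: grp=1,tig=1
[0] (1*2+0,1) = (2,1)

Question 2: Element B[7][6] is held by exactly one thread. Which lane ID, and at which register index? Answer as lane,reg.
c=6⇒gr=6  r=7⇒th=3,odd=1
L=6*4+3=27  i=1=1

27,1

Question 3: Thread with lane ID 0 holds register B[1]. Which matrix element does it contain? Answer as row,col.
L=0→G=0>>2=0, T=0&3=0
[1]→row 0·2+1=1  col G=0

1,0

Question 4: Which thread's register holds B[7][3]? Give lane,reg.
c=3->g=3  r=7->t=3,b0=1
L=3*4+3=15  i=1=1

15,1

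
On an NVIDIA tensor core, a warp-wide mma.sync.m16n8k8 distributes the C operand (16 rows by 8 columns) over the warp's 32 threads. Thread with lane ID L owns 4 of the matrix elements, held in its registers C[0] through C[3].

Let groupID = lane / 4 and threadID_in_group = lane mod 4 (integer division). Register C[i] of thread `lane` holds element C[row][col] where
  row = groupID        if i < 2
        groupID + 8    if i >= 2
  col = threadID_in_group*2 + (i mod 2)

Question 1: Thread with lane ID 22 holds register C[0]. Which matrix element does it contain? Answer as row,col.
lane 22: G=5 (22/4), T=2 (22%4)
i=0: r=5+0=5, c=2*2+0=4

5,4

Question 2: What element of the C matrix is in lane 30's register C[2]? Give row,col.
lane 30: gid=7 (30/4), tid=2 (30%4)
i=2: r=7+8=15, c=2*2+0=4

15,4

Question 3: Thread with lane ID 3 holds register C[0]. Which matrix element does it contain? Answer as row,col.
0,6

L=3=>grp=3>>2=0, tig=3&3=3
[0]=>row 0+0=0  col 3·2+0=6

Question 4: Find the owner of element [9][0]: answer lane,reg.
4,2

r=9⇒gr=1,Rb=1  c=0⇒th=0,odd=0
L=1*4+0=4  i=1*2+0=2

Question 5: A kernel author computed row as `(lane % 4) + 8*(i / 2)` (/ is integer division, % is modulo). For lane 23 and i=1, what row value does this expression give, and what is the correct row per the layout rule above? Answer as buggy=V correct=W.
`(lane % 4) + 8*(i / 2)`[23,1]->3
L=23->g=23>>2=5, t=23&3=3
[1]->row 5+0=5  col 3·2+1=7
row: 3 vs 5

buggy=3 correct=5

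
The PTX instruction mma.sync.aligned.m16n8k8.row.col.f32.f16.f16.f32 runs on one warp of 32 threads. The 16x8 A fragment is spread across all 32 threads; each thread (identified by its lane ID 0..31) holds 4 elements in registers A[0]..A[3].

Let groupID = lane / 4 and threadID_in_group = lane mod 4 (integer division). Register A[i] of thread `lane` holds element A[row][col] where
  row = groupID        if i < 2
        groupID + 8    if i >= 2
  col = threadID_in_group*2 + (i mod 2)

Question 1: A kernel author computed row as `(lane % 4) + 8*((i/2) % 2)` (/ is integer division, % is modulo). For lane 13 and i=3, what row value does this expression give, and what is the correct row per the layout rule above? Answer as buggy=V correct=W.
`(lane % 4) + 8*((i/2) % 2)`[13,3]⇒9
lane 13: gr=3 (13/4), th=1 (13%4)
i=3: r=3+8=11, c=1*2+1=3
row: 9 vs 11

buggy=9 correct=11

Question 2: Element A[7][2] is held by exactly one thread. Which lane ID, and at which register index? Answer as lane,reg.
29,0

r=7→G=7,rhi=0  c=2→T=1,p=0
L=7*4+1=29  i=0*2+0=0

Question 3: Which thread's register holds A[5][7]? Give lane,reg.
r=5→G=5,rhi=0  c=7→T=3,p=1
L=5*4+3=23  i=0*2+1=1

23,1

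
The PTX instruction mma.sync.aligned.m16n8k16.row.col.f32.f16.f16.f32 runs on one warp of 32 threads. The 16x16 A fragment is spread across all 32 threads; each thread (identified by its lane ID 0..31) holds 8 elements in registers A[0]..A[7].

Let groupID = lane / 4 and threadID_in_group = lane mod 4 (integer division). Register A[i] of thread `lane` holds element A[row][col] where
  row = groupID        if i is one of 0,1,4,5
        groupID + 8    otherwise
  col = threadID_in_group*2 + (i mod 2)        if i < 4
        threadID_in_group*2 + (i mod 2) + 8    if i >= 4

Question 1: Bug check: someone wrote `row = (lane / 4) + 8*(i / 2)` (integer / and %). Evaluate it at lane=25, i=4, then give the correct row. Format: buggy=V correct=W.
buggy=22 correct=6

`(lane / 4) + 8*(i / 2)`[25,4]=>22
25: grp=6,tig=1
[4] (6+0,1*2+0+8) = (6,10)
row: 22 vs 6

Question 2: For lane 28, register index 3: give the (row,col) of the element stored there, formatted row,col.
lane 28->28/4=7, 28 mod 4=0
i=3  r:7+8->15  c:2·0+1+0->1

15,1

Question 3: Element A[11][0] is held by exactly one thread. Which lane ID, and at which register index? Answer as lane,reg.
r: 11->gid=3,r8=1  c: 0->c8=0,tid=0,i&1=0
L=3*4+0=12  i=0*4+1*2+0=2

12,2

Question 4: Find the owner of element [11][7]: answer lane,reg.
15,3

r=11⇒gr=3,Rb=1  c=7⇒Cb=0,th=3,odd=1
L=3*4+3=15  i=0*4+1*2+1=3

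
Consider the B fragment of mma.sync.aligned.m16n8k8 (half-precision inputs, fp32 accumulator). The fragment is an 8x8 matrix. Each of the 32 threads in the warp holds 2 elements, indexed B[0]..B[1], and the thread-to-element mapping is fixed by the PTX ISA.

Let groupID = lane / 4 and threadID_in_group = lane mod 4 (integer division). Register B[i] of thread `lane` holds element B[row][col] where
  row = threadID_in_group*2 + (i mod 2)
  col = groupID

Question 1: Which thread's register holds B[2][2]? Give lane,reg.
c=2⇒gr=2  r=2⇒th=1,odd=0
L=2*4+1=9  i=0=0

9,0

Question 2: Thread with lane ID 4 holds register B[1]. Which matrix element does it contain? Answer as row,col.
1,1

4: G=1,T=0
[1] (0*2+1,1) = (1,1)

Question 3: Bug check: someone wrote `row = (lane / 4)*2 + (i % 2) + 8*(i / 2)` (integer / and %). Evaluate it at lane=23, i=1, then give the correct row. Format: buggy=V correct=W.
buggy=11 correct=7

`(lane / 4)*2 + (i % 2) + 8*(i / 2)`[23,1]→11
lane 23→23/4=5, 23 mod 4=3
i=1  r:2·3+1→7  c:5
row: 11 vs 7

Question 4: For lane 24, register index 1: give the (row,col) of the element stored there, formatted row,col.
1,6

24: g=6,t=0
[1] (0*2+1,6) = (1,6)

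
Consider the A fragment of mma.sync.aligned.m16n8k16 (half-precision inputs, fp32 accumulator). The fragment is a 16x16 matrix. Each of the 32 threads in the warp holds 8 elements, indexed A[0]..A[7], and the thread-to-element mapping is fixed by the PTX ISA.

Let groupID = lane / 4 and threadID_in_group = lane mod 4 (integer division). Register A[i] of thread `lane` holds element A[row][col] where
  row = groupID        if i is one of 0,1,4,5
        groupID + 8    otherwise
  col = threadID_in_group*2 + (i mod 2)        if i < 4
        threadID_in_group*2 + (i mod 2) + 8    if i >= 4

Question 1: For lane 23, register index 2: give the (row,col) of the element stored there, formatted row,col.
L=23->g=23>>2=5, t=23&3=3
[2]->row 5+8=13  col 3·2+0+0=6

13,6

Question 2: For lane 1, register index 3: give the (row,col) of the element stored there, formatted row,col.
8,3

1: gr=0,th=1
[3] (0+8,1*2+1+0) = (8,3)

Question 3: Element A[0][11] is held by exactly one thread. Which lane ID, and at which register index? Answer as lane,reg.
1,5

r=0→G=0,rhi=0  c=11→chi=1,T=1,p=1
L=0*4+1=1  i=1*4+0*2+1=5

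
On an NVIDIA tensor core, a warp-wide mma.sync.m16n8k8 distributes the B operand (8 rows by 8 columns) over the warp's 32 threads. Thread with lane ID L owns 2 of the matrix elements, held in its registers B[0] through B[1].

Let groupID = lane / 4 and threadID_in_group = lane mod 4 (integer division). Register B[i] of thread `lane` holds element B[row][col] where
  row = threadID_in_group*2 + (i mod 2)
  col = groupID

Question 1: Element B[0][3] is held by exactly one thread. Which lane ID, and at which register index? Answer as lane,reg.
c: 3->gid=3  r: 0->tid=0,i&1=0
L=3*4+0=12  i=0=0

12,0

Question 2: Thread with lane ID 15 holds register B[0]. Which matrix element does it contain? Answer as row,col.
6,3

lane 15⇒15/4=3, 15 mod 4=3
i=0  r:2·3+0⇒6  c:3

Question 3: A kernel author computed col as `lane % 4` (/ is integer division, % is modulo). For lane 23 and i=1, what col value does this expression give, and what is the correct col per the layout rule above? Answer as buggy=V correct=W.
`lane % 4`[23,1]⇒3
L=23⇒gr=23>>2=5, th=23&3=3
[1]⇒row 3·2+1=7  col gr=5
col: 3 vs 5

buggy=3 correct=5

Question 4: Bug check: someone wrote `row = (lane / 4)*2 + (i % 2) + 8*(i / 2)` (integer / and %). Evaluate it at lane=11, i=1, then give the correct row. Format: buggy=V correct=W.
`(lane / 4)*2 + (i % 2) + 8*(i / 2)`[11,1]->5
11: gid=2,tid=3
[1] (3*2+1,2) = (7,2)
row: 5 vs 7

buggy=5 correct=7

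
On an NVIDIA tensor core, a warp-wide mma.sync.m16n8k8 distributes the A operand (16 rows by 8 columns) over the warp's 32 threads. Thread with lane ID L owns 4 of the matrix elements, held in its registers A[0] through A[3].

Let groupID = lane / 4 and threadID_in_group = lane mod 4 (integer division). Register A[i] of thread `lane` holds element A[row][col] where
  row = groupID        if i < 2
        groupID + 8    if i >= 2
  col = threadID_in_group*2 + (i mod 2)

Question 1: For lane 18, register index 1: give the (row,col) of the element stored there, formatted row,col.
lane 18: g=4 (18/4), t=2 (18%4)
i=1: r=4+0=4, c=2*2+1=5

4,5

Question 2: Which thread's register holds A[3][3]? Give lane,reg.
r:3=>grp=3,rB=0  c:3=>tig=1,lo=1
L=3*4+1=13  i=0*2+1=1

13,1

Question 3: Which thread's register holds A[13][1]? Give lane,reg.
20,3

r=13⇒gr=5,Rb=1  c=1⇒th=0,odd=1
L=5*4+0=20  i=1*2+1=3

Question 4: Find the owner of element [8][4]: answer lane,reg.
2,2

r: 8->gid=0,r8=1  c: 4->tid=2,i&1=0
L=0*4+2=2  i=1*2+0=2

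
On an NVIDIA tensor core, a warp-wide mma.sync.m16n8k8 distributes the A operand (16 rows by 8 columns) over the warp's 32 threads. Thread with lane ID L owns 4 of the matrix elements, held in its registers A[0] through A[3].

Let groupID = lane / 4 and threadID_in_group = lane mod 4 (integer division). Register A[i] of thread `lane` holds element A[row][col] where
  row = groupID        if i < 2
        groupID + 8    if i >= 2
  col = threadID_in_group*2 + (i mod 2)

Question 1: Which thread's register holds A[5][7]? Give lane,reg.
r=5⇒gr=5,Rb=0  c=7⇒th=3,odd=1
L=5*4+3=23  i=0*2+1=1

23,1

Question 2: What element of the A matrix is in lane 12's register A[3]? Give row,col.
11,1

L=12->gid=12>>2=3, tid=12&3=0
[3]->row 3+8=11  col 0·2+1=1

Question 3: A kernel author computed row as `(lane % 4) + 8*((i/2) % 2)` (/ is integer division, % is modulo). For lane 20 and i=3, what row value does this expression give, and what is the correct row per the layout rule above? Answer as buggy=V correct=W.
buggy=8 correct=13

`(lane % 4) + 8*((i/2) % 2)`[20,3]=>8
lane 20=>20/4=5, 20 mod 4=0
i=3  r:5+8=>13  c:2·0+1=>1
row: 8 vs 13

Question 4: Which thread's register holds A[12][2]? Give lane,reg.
r=12⇒gr=4,Rb=1  c=2⇒th=1,odd=0
L=4*4+1=17  i=1*2+0=2

17,2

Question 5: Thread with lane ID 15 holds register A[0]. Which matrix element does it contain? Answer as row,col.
L=15→G=15>>2=3, T=15&3=3
[0]→row 3+0=3  col 3·2+0=6

3,6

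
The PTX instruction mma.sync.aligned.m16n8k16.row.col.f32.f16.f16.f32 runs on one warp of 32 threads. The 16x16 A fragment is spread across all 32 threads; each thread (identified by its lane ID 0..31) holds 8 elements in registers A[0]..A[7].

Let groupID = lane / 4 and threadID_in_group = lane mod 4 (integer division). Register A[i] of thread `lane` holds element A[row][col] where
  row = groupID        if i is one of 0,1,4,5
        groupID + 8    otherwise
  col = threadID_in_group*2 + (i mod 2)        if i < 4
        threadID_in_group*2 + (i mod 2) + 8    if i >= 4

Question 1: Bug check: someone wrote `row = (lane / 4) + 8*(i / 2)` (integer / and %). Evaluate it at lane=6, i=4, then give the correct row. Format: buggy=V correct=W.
`(lane / 4) + 8*(i / 2)`[6,4]->17
lane 6: g=1 (6/4), t=2 (6%4)
i=4: r=1+0=1, c=2*2+0+8=12
row: 17 vs 1

buggy=17 correct=1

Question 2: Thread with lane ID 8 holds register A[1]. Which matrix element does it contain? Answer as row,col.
lane 8→8/4=2, 8 mod 4=0
i=1  r:2+0→2  c:2·0+1+0→1

2,1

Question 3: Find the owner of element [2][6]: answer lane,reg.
r=2->g=2,rb=0  c=6->cb=0,t=3,b0=0
L=2*4+3=11  i=0*4+0*2+0=0

11,0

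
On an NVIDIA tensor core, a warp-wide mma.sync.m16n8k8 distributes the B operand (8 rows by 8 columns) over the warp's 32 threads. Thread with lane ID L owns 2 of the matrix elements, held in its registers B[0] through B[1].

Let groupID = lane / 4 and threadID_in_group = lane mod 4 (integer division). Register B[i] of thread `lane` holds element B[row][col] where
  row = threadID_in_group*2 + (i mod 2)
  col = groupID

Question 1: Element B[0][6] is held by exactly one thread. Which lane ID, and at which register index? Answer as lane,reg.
c: 6->gid=6  r: 0->tid=0,i&1=0
L=6*4+0=24  i=0=0

24,0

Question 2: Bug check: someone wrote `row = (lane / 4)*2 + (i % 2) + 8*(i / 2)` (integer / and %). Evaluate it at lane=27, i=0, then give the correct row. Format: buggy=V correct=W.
`(lane / 4)*2 + (i % 2) + 8*(i / 2)`[27,0]->12
L=27->gid=27>>2=6, tid=27&3=3
[0]->row 3·2+0=6  col gid=6
row: 12 vs 6

buggy=12 correct=6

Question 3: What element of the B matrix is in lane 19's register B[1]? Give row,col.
7,4

L=19=>grp=19>>2=4, tig=19&3=3
[1]=>row 3·2+1=7  col grp=4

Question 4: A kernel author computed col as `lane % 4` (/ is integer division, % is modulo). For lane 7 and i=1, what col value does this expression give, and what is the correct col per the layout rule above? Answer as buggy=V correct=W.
buggy=3 correct=1

`lane % 4`[7,1]->3
lane 7: g=1 (7/4), t=3 (7%4)
i=1: r=3*2+1=7, c=g=1
col: 3 vs 1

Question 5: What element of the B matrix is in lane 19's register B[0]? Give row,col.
lane 19: gid=4 (19/4), tid=3 (19%4)
i=0: r=3*2+0=6, c=gid=4

6,4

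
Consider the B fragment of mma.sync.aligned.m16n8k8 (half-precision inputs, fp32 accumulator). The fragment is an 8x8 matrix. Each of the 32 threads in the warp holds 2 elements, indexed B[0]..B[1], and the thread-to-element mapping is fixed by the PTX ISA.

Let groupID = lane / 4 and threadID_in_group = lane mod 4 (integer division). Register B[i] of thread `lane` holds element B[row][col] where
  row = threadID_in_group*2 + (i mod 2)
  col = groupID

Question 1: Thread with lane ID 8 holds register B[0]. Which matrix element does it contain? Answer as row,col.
8: gr=2,th=0
[0] (0*2+0,2) = (0,2)

0,2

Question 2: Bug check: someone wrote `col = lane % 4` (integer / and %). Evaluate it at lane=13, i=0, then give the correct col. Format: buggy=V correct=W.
`lane % 4`[13,0]→1
lane 13: G=3 (13/4), T=1 (13%4)
i=0: r=1*2+0=2, c=G=3
col: 1 vs 3

buggy=1 correct=3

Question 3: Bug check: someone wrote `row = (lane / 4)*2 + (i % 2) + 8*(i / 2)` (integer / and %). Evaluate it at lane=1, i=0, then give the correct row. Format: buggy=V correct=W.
buggy=0 correct=2

`(lane / 4)*2 + (i % 2) + 8*(i / 2)`[1,0]=>0
lane 1: grp=0 (1/4), tig=1 (1%4)
i=0: r=1*2+0=2, c=grp=0
row: 0 vs 2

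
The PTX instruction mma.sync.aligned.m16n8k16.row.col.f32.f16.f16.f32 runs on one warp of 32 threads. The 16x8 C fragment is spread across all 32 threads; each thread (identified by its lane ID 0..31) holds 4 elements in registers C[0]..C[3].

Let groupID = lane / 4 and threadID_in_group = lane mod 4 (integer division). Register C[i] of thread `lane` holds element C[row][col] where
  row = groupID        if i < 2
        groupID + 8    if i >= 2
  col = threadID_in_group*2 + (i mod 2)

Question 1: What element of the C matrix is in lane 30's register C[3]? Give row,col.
lane 30: gr=7 (30/4), th=2 (30%4)
i=3: r=7+8=15, c=2*2+1=5

15,5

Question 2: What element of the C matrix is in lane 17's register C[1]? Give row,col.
4,3

lane 17->17/4=4, 17 mod 4=1
i=1  r:4+0->4  c:2·1+1->3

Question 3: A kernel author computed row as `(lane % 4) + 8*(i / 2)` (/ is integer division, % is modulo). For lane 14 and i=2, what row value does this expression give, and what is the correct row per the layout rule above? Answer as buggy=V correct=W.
buggy=10 correct=11

`(lane % 4) + 8*(i / 2)`[14,2]→10
lane 14→14/4=3, 14 mod 4=2
i=2  r:3+8→11  c:2·2+0→4
row: 10 vs 11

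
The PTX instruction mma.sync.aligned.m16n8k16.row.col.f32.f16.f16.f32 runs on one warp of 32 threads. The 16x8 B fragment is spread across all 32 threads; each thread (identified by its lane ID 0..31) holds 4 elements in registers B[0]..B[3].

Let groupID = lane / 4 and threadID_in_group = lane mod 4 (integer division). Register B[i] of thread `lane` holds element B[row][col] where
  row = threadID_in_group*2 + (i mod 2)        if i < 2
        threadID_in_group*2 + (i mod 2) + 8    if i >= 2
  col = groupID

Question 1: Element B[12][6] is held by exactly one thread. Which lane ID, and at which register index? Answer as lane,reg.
26,2

c: 6->gid=6  r: 12->r8=1,tid=2,i&1=0
L=6*4+2=26  i=1*2+0=2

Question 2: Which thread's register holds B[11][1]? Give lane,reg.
5,3

c:1=>grp=1  r:11=>rB=1,tig=1,lo=1
L=1*4+1=5  i=1*2+1=3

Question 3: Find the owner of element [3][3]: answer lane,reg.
c=3⇒gr=3  r=3⇒Rb=0,th=1,odd=1
L=3*4+1=13  i=0*2+1=1

13,1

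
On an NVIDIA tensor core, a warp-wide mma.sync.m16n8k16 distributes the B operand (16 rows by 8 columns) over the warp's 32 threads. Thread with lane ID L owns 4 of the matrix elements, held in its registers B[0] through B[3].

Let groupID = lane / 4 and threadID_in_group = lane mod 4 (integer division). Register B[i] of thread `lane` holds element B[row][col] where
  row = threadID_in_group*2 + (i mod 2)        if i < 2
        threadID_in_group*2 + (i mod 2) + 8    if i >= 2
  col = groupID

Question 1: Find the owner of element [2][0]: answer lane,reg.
c=0→G=0  r=2→rhi=0,T=1,p=0
L=0*4+1=1  i=0*2+0=0

1,0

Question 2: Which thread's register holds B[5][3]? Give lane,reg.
c=3→G=3  r=5→rhi=0,T=2,p=1
L=3*4+2=14  i=0*2+1=1

14,1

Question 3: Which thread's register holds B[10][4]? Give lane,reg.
17,2

c=4→G=4  r=10→rhi=1,T=1,p=0
L=4*4+1=17  i=1*2+0=2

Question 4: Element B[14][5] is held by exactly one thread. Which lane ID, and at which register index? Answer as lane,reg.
c=5→G=5  r=14→rhi=1,T=3,p=0
L=5*4+3=23  i=1*2+0=2

23,2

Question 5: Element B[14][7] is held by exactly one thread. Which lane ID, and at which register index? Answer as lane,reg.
31,2

c=7⇒gr=7  r=14⇒Rb=1,th=3,odd=0
L=7*4+3=31  i=1*2+0=2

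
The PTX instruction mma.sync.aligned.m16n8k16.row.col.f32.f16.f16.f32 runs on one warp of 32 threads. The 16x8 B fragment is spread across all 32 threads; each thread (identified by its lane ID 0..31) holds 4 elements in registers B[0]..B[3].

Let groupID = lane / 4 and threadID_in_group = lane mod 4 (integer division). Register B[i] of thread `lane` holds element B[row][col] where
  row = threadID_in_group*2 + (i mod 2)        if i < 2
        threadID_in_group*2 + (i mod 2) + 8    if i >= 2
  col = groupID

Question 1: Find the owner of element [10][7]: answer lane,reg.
c=7->g=7  r=10->rb=1,t=1,b0=0
L=7*4+1=29  i=1*2+0=2

29,2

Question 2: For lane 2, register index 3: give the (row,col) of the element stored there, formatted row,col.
13,0

lane 2=>2/4=0, 2 mod 4=2
i=3  r:2·2+1+8=>13  c:0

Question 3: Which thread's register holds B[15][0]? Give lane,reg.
3,3

c=0⇒gr=0  r=15⇒Rb=1,th=3,odd=1
L=0*4+3=3  i=1*2+1=3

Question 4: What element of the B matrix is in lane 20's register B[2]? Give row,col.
lane 20->20/4=5, 20 mod 4=0
i=2  r:2·0+0+8->8  c:5

8,5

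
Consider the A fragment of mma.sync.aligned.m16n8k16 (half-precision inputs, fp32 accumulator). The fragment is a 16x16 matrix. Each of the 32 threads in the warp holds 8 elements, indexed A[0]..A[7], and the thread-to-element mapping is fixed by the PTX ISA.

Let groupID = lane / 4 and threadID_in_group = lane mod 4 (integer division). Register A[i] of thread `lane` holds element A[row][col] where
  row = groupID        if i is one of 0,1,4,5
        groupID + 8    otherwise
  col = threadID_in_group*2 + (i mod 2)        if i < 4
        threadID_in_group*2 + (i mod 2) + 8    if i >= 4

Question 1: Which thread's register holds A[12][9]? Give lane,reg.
16,7

r: 12->gid=4,r8=1  c: 9->c8=1,tid=0,i&1=1
L=4*4+0=16  i=1*4+1*2+1=7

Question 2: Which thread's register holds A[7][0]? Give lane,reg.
28,0

r=7→G=7,rhi=0  c=0→chi=0,T=0,p=0
L=7*4+0=28  i=0*4+0*2+0=0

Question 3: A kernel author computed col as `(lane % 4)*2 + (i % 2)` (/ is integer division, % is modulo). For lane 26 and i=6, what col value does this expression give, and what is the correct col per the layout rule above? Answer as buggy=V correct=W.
buggy=4 correct=12

`(lane % 4)*2 + (i % 2)`[26,6]⇒4
lane 26: gr=6 (26/4), th=2 (26%4)
i=6: r=6+8=14, c=2*2+0+8=12
col: 4 vs 12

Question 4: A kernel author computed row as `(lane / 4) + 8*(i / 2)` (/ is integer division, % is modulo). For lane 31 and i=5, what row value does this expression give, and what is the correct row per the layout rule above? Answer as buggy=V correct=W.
`(lane / 4) + 8*(i / 2)`[31,5]->23
L=31->g=31>>2=7, t=31&3=3
[5]->row 7+0=7  col 3·2+1+8=15
row: 23 vs 7

buggy=23 correct=7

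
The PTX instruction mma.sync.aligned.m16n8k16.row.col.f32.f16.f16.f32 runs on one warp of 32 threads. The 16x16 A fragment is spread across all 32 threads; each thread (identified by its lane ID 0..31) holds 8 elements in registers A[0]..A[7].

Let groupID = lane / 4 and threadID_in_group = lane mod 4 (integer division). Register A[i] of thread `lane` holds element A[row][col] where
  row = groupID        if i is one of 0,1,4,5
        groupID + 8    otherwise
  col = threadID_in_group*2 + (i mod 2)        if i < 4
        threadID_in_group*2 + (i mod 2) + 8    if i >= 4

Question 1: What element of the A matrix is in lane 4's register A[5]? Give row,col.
1,9

4: gid=1,tid=0
[5] (1+0,0*2+1+8) = (1,9)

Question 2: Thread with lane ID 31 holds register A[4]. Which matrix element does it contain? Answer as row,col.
31: gid=7,tid=3
[4] (7+0,3*2+0+8) = (7,14)

7,14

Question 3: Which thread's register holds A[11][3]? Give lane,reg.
13,3

r=11->g=3,rb=1  c=3->cb=0,t=1,b0=1
L=3*4+1=13  i=0*4+1*2+1=3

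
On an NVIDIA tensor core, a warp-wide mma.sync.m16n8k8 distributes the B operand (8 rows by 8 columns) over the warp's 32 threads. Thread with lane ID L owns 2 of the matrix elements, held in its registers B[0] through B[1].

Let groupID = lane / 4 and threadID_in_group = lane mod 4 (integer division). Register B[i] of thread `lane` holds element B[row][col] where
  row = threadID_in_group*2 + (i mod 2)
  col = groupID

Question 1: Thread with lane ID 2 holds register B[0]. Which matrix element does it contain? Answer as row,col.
lane 2=>2/4=0, 2 mod 4=2
i=0  r:2·2+0=>4  c:0

4,0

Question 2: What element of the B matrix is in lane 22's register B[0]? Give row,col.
4,5

L=22->g=22>>2=5, t=22&3=2
[0]->row 2·2+0=4  col g=5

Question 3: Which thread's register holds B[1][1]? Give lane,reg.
c=1->g=1  r=1->t=0,b0=1
L=1*4+0=4  i=1=1

4,1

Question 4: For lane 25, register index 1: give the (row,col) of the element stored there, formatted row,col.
lane 25: g=6 (25/4), t=1 (25%4)
i=1: r=1*2+1=3, c=g=6

3,6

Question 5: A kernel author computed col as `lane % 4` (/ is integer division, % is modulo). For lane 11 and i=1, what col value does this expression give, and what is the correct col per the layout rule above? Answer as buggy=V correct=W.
`lane % 4`[11,1]->3
L=11->gid=11>>2=2, tid=11&3=3
[1]->row 3·2+1=7  col gid=2
col: 3 vs 2

buggy=3 correct=2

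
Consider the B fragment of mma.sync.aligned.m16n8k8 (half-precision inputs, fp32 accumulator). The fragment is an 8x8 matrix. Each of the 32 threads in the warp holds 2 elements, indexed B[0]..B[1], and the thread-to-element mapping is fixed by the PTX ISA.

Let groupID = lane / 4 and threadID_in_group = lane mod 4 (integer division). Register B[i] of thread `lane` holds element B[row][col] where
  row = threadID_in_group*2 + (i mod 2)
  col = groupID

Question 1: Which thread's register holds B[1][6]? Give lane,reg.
24,1

c:6=>grp=6  r:1=>tig=0,lo=1
L=6*4+0=24  i=1=1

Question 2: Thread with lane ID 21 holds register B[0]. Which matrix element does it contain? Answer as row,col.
lane 21⇒21/4=5, 21 mod 4=1
i=0  r:2·1+0⇒2  c:5

2,5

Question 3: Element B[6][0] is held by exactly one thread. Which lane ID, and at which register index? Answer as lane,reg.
c: 0->gid=0  r: 6->tid=3,i&1=0
L=0*4+3=3  i=0=0

3,0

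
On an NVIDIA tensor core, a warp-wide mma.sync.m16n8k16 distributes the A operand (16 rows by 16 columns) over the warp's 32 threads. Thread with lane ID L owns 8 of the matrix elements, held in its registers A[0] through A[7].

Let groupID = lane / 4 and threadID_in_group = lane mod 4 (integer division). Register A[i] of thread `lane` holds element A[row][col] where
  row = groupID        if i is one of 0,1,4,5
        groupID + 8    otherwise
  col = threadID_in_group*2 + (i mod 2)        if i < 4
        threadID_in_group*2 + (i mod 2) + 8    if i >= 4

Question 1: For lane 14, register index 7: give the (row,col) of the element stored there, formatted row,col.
lane 14->14/4=3, 14 mod 4=2
i=7  r:3+8->11  c:2·2+1+8->13

11,13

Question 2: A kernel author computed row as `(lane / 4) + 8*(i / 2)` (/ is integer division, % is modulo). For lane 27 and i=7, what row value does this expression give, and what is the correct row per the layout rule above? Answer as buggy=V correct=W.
`(lane / 4) + 8*(i / 2)`[27,7]→30
lane 27→27/4=6, 27 mod 4=3
i=7  r:6+8→14  c:2·3+1+8→15
row: 30 vs 14

buggy=30 correct=14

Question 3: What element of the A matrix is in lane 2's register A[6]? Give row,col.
8,12

lane 2=>2/4=0, 2 mod 4=2
i=6  r:0+8=>8  c:2·2+0+8=>12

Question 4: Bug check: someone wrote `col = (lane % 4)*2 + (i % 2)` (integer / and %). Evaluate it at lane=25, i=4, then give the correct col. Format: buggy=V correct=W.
`(lane % 4)*2 + (i % 2)`[25,4]->2
lane 25->25/4=6, 25 mod 4=1
i=4  r:6+0->6  c:2·1+0+8->10
col: 2 vs 10

buggy=2 correct=10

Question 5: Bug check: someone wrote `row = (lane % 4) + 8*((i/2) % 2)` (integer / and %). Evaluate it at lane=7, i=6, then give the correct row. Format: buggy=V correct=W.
buggy=11 correct=9

`(lane % 4) + 8*((i/2) % 2)`[7,6]->11
L=7->g=7>>2=1, t=7&3=3
[6]->row 1+8=9  col 3·2+0+8=14
row: 11 vs 9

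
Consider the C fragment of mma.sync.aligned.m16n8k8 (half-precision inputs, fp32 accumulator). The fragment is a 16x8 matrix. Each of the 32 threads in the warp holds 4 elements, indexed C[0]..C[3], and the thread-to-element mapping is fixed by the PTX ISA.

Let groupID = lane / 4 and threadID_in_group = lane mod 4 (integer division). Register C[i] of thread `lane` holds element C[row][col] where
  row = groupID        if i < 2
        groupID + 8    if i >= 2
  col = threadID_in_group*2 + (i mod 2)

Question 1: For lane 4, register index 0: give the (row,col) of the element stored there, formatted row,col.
4: grp=1,tig=0
[0] (1+0,0*2+0) = (1,0)

1,0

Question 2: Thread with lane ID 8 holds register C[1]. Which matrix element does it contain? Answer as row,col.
2,1

L=8→G=8>>2=2, T=8&3=0
[1]→row 2+0=2  col 0·2+1=1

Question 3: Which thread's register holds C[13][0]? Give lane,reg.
20,2

r:13=>grp=5,rB=1  c:0=>tig=0,lo=0
L=5*4+0=20  i=1*2+0=2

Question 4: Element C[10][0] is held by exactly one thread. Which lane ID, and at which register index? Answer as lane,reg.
8,2

r=10->g=2,rb=1  c=0->t=0,b0=0
L=2*4+0=8  i=1*2+0=2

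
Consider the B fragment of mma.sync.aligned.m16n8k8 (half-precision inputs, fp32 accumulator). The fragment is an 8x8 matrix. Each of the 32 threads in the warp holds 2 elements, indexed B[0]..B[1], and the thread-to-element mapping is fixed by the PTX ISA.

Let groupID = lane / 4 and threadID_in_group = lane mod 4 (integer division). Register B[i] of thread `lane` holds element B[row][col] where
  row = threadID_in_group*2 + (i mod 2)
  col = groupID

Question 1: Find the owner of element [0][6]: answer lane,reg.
c=6⇒gr=6  r=0⇒th=0,odd=0
L=6*4+0=24  i=0=0

24,0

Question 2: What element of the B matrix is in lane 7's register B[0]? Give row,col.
6,1

lane 7: gr=1 (7/4), th=3 (7%4)
i=0: r=3*2+0=6, c=gr=1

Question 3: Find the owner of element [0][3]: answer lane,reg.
c=3->g=3  r=0->t=0,b0=0
L=3*4+0=12  i=0=0

12,0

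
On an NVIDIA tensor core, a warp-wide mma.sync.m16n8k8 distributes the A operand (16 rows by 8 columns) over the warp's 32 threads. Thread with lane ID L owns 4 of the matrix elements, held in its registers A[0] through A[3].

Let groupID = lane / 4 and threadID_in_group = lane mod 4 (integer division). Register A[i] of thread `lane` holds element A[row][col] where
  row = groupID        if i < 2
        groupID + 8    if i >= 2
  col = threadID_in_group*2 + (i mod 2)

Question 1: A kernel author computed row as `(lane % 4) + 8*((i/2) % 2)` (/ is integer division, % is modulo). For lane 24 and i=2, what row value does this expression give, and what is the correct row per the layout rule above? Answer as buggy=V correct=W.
buggy=8 correct=14

`(lane % 4) + 8*((i/2) % 2)`[24,2]=>8
lane 24: grp=6 (24/4), tig=0 (24%4)
i=2: r=6+8=14, c=0*2+0=0
row: 8 vs 14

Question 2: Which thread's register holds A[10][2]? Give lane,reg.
r=10->g=2,rb=1  c=2->t=1,b0=0
L=2*4+1=9  i=1*2+0=2

9,2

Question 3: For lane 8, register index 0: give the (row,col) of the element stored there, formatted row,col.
2,0

8: g=2,t=0
[0] (2+0,0*2+0) = (2,0)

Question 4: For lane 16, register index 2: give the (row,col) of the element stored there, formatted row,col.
16: gid=4,tid=0
[2] (4+8,0*2+0) = (12,0)

12,0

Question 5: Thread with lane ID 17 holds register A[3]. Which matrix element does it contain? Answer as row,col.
12,3

L=17->g=17>>2=4, t=17&3=1
[3]->row 4+8=12  col 1·2+1=3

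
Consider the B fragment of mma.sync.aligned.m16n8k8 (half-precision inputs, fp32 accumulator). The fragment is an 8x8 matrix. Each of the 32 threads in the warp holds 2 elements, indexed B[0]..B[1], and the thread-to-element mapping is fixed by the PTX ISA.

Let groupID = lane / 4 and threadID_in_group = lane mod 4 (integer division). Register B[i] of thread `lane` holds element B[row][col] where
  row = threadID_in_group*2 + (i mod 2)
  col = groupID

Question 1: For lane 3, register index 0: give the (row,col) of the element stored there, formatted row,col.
L=3⇒gr=3>>2=0, th=3&3=3
[0]⇒row 3·2+0=6  col gr=0

6,0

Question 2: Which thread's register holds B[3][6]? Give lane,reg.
25,1

c=6->g=6  r=3->t=1,b0=1
L=6*4+1=25  i=1=1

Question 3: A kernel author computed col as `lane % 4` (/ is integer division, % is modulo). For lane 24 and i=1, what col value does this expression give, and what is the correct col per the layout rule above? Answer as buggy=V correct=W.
buggy=0 correct=6

`lane % 4`[24,1]->0
lane 24: g=6 (24/4), t=0 (24%4)
i=1: r=0*2+1=1, c=g=6
col: 0 vs 6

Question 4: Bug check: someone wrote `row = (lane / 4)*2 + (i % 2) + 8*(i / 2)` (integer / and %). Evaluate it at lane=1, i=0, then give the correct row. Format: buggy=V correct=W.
buggy=0 correct=2

`(lane / 4)*2 + (i % 2) + 8*(i / 2)`[1,0]->0
1: gid=0,tid=1
[0] (1*2+0,0) = (2,0)
row: 0 vs 2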